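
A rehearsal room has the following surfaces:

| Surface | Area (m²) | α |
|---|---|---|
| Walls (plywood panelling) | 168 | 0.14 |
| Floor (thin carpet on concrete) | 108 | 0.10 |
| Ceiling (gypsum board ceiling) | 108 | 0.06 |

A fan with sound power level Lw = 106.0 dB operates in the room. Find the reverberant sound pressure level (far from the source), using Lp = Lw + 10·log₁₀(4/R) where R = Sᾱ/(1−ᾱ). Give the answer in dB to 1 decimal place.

95.4 dB

A = 40.800 sabins; S = 384.0 m².
ᾱ = 0.1062, so room constant R = A/(1−ᾱ) = 45.648 m².
Lp = 106.0 + 10·log₁₀(4/45.648) = 106.0 + (-10.57) = 95.4 dB.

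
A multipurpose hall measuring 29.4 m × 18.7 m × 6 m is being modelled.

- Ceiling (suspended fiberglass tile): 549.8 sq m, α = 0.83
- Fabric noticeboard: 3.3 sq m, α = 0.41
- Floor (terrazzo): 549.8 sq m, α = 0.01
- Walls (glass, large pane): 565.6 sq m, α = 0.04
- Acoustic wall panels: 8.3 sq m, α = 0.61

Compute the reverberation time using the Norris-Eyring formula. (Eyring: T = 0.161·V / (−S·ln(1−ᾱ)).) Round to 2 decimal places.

S = Σ Sᵢ = 1676.8 sq m.
Σ(Sᵢαᵢ) = 549.8·0.83 + 3.3·0.41 + 549.8·0.01 + 565.6·0.04 + 8.3·0.61 = 490.872.
Mean coefficient ᾱ = A/S = 0.2927.
Eyring denominator: −S ln(1−ᾱ) = 580.676.
V = 29.4 × 18.7 × 6 = 3298.68 m³.
T = 0.161·V/[−S·ln(1−ᾱ)] = 0.161·3298.68/580.676 = 0.91 s.

0.91 seconds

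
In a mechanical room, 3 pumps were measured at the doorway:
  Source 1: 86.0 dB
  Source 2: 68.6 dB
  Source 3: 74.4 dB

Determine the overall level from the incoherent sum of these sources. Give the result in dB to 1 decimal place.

86.4 dB

Sum in the linear (power) domain: Σ 10^(Lᵢ/10) = 10^(86.0/10) + 10^(68.6/10) + 10^(74.4/10) = 4.329e+08.
Combined level = 10 log₁₀(4.329e+08) = 86.4 dB.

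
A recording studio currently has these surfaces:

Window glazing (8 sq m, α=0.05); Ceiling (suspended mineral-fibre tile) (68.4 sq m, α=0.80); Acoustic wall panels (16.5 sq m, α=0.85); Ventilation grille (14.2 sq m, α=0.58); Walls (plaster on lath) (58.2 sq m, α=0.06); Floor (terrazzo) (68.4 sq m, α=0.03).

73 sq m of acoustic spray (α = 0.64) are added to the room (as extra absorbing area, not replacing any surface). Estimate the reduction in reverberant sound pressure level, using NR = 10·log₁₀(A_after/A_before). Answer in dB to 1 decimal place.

1.9 dB

A_before = Σ Sᵢαᵢ = 8·0.05 + 68.4·0.80 + 16.5·0.85 + 14.2·0.58 + 58.2·0.06 + 68.4·0.03 = 82.925 sabins.
Added absorption = 73 × 0.64 = 46.720 sabins.
A_after = 82.925 + 46.720 = 129.645 sabins.
NR = 10·log₁₀(129.645/82.925) = 1.9 dB.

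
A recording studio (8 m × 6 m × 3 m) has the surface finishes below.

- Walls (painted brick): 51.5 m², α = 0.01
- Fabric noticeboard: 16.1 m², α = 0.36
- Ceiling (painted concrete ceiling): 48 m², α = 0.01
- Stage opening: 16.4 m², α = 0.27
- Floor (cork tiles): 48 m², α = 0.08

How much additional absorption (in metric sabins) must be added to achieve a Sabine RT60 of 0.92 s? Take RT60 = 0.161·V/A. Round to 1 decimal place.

10.1 sabins

A₁ = Σ Sᵢαᵢ = 51.5×0.01 + 16.1×0.36 + 48×0.01 + 16.4×0.27 + 48×0.08 = 15.059 sabins.
V = 144 m³. Required absorption A₂ = 0.161 × 144 / 0.92 = 25.200 sabins.
Shortfall: 25.200 − 15.059 = 10.1 sabins.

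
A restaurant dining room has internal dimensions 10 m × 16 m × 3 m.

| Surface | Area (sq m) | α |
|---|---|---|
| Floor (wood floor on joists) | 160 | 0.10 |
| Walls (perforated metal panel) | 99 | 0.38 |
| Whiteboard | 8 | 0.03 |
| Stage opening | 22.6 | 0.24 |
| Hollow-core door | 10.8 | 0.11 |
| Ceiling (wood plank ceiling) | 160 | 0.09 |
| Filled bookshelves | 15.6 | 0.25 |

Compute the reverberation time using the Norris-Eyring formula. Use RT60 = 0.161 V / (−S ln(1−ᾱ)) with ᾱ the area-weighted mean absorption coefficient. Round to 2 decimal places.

Total surface area S = 160 + 99 + 8 + 22.6 + 10.8 + 160 + 15.6 = 476.0 sq m.
Absorption A = 160×0.10 + 99×0.38 + 8×0.03 + 22.6×0.24 + 10.8×0.11 + 160×0.09 + 15.6×0.25 = 78.772 sabins.
ᾱ = 78.772 / 476.0 = 0.1655.
−S·ln(1−ᾱ) = −476.0 × ln(1 − 0.1655) = 86.119.
V = 10 × 16 × 3 = 480 m³.
T = 0.161·V/[−S·ln(1−ᾱ)] = 0.161·480/86.119 = 0.90 s.

0.90 seconds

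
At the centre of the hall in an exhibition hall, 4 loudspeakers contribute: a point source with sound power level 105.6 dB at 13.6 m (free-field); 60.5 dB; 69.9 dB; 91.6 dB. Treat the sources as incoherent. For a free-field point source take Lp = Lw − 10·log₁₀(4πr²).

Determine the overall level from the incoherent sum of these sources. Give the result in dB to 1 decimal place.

Source at 13.6 m: Lp = 105.6 − 10·log₁₀(4π·13.6²) = 105.6 − 10·log₁₀(2324.276) = 71.9 dB.
Sum in the linear (power) domain: Σ 10^(Lᵢ/10) = 10^(71.9/10) + 10^(60.5/10) + 10^(69.9/10) + 10^(91.6/10) = 1.472e+09.
Back to dB: 10·log₁₀ Σ = 91.7 dB.

91.7 dB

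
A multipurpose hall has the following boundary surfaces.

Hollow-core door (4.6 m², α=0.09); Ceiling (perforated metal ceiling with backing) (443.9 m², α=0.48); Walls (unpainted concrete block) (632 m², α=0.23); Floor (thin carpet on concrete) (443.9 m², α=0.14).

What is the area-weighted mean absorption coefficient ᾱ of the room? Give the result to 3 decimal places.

0.276

S = Σ Sᵢ = 4.6 + 443.9 + 632 + 443.9 = 1524.4 m².
Weighted sum Σ Sα = 420.992.
ᾱ = 420.992 / 1524.4 = 0.276.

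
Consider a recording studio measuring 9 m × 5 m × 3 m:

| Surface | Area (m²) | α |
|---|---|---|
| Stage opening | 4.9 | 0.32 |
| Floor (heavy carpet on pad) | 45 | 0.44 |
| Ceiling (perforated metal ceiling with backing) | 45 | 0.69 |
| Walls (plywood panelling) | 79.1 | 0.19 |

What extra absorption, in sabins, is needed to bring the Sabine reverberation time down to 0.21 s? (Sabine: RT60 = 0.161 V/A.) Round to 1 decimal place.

36.1 sabins

A₁ = Σ Sᵢαᵢ = 4.9*0.32 + 45*0.44 + 45*0.69 + 79.1*0.19 = 67.447 sabins.
For T = 0.21 s, need A₂ = 0.161·V/T = 0.161·135/0.21 = 103.500 sabins.
Shortfall: 103.500 − 67.447 = 36.1 sabins.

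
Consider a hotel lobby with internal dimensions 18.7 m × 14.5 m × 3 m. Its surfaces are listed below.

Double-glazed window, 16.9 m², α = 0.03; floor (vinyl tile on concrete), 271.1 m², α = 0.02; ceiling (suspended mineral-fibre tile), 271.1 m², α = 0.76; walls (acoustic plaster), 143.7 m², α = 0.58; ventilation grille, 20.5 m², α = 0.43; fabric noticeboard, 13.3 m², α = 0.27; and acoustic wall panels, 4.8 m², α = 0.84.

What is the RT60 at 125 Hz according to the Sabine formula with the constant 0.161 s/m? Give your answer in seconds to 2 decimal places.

0.42 s

Equivalent absorption area: A = 16.9·0.03 + 271.1·0.02 + 271.1·0.76 + 143.7·0.58 + 20.5·0.43 + 13.3·0.27 + 4.8·0.84 = 311.749 m².
Volume V = 18.7 × 14.5 × 3 = 813.45 m³.
T = 0.161 V/A = 0.161·813.45/311.749 = 0.42 s.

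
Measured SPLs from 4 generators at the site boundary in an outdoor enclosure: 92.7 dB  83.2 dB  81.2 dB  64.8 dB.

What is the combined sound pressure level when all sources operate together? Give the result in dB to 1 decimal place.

93.4 dB

Converting to relative power and adding: 10^(92.7/10) + 10^(83.2/10) + 10^(81.2/10) + 10^(64.8/10) = 2.206e+09.
L_total = 10·log₁₀(2.206e+09) = 93.4 dB.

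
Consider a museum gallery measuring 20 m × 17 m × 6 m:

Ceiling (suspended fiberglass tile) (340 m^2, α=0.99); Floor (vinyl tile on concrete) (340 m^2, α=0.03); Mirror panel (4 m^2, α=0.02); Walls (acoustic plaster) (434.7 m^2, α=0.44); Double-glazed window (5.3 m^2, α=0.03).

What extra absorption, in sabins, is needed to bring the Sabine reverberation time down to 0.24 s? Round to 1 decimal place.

830.2 sabins

Total absorption A₁ = 340·0.99 + 340·0.03 + 4·0.02 + 434.7·0.44 + 5.3·0.03
  = 336.600 + 10.200 + 0.080 + 191.268 + 0.159 = 538.307 m^2 sabins.
V = 2040 m³. Required absorption A₂ = 0.161 × 2040 / 0.24 = 1368.500 sabins.
Additional absorption ΔA = 1368.500 − 538.307 = 830.2 sabins.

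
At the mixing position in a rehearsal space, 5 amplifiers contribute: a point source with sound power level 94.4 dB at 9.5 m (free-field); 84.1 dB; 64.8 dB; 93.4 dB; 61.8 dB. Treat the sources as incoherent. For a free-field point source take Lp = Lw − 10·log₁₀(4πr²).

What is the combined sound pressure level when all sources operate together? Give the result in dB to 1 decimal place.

93.9 dB

Source at 9.5 m: Lp = 94.4 − 10·log₁₀(4π·9.5²) = 94.4 − 10·log₁₀(1134.115) = 63.9 dB.
Converting to relative power and adding: 10^(63.9/10) + 10^(84.1/10) + 10^(64.8/10) + 10^(93.4/10) + 10^(61.8/10) = 2.452e+09.
L_total = 10·log₁₀(2.452e+09) = 93.9 dB.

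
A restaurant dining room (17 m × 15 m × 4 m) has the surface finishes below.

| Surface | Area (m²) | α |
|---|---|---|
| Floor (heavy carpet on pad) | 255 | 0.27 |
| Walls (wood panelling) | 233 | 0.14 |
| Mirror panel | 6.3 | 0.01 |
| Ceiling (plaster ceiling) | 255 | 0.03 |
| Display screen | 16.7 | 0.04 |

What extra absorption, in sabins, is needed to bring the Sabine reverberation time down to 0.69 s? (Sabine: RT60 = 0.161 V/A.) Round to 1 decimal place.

128.1 sabins

Equivalent absorption area: A₁ = 255·0.27 + 233·0.14 + 6.3·0.01 + 255·0.03 + 16.7·0.04 = 109.851 m².
Target A₂ = 0.161·1020/0.69 = 238.000 sabins (V = 1020 m³).
Additional absorption ΔA = 238.000 − 109.851 = 128.1 sabins.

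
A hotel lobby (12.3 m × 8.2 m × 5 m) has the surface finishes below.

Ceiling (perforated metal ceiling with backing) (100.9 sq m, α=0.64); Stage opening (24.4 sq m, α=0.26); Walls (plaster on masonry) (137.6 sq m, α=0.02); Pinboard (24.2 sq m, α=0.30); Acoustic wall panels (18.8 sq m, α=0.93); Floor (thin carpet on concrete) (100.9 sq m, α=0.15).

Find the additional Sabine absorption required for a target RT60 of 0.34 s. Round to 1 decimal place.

125.2 sabins

Summing Sᵢαᵢ: 64.576 + 6.344 + 2.752 + 7.260 + 17.484 + 15.135 → A₁ = 113.551 sabins.
Target A₂ = 0.161·504.3/0.34 = 238.801 sabins (V = 504.3 m³).
Shortfall: 238.801 − 113.551 = 125.2 sabins.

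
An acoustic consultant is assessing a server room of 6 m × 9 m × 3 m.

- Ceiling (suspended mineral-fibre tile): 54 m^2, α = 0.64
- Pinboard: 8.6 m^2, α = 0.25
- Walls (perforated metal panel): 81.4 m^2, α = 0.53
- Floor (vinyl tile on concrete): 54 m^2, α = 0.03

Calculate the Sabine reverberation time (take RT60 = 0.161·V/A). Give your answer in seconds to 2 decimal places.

A = Σ Sᵢαᵢ = 54*0.64 + 8.6*0.25 + 81.4*0.53 + 54*0.03 = 81.472 sabins.
V = 6·9·3 = 162 m³.
RT60 = 0.161 · V / A = 0.161 × 162 / 81.472 = 0.32 s.

0.32 s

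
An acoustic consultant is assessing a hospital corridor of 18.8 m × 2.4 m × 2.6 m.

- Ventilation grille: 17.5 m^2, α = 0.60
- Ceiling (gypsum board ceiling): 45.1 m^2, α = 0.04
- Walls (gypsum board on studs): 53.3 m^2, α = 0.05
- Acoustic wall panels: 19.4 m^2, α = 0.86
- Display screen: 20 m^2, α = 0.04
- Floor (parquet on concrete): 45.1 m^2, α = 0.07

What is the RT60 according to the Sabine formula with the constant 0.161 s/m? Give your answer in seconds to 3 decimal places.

Total absorption A = 17.5×0.60 + 45.1×0.04 + 53.3×0.05 + 19.4×0.86 + 20×0.04 + 45.1×0.07
  = 10.500 + 1.804 + 2.665 + 16.684 + 0.800 + 3.157 = 35.610 m^2 sabins.
Room volume: 117.312 m³.
RT60 = 0.161 · V / A = 0.161 × 117.312 / 35.610 = 0.530 s.

0.530 s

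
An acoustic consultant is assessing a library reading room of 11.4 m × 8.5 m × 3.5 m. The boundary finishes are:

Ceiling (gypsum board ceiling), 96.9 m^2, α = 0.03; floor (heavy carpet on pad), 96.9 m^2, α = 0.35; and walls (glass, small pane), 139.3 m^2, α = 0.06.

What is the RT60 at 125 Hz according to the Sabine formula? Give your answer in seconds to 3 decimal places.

Summing Sᵢαᵢ: 2.907 + 33.915 + 8.358 → A = 45.180 sabins.
Room volume: 339.15 m³.
T = 0.161 V/A = 0.161·339.15/45.180 = 1.209 s.

1.209 seconds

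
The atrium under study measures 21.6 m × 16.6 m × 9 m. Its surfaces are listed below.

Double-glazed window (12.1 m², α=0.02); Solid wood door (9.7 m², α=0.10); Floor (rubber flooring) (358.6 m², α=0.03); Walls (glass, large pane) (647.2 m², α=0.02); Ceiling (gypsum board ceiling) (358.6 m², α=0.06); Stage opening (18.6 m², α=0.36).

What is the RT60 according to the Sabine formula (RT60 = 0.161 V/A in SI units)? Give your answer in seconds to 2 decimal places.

Summing Sᵢαᵢ: 0.242 + 0.970 + 10.758 + 12.944 + 21.516 + 6.696 → A = 53.126 sabins.
Volume V = 21.6 × 16.6 × 9 = 3227.04 m³.
RT60 = 0.161 · V / A = 0.161 × 3227.04 / 53.126 = 9.78 s.

9.78 s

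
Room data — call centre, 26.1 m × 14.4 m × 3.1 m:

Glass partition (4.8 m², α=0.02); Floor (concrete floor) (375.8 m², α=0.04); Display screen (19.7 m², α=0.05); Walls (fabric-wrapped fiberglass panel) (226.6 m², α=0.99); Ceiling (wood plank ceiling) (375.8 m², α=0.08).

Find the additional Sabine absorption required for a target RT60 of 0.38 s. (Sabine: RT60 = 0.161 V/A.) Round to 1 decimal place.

223.1 sabins

Total absorption A₁ = 4.8*0.02 + 375.8*0.04 + 19.7*0.05 + 226.6*0.99 + 375.8*0.08
  = 0.096 + 15.032 + 0.985 + 224.334 + 30.064 = 270.511 m² sabins.
Target A₂ = 0.161·1165.104/0.38 = 493.636 sabins (V = 1165.104 m³).
Additional absorption ΔA = 493.636 − 270.511 = 223.1 sabins.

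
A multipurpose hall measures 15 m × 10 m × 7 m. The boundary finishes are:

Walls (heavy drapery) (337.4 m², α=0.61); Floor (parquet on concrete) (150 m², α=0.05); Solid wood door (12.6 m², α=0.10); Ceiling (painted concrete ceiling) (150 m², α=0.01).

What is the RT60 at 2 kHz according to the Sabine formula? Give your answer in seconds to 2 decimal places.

0.78 s

Total absorption A = 337.4*0.61 + 150*0.05 + 12.6*0.10 + 150*0.01
  = 205.814 + 7.500 + 1.260 + 1.500 = 216.074 m² sabins.
Volume V = 15 × 10 × 7 = 1050 m³.
Sabine: RT60 = 0.161 × 1050 / 216.074 = 0.78 s.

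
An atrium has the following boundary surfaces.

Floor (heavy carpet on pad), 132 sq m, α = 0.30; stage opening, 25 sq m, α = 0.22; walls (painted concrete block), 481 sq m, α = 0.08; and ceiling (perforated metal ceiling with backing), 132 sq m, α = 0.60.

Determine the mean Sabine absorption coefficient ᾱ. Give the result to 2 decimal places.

0.21

S = Σ Sᵢ = 132 + 25 + 481 + 132 = 770.0 sq m.
Weighted sum Σ Sα = 162.780.
ᾱ = 162.780 / 770.0 = 0.21.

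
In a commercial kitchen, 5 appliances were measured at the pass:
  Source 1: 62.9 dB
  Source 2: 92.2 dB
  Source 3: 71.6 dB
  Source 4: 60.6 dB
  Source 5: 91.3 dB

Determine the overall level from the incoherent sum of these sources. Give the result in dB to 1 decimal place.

94.8 dB

Sum in the linear (power) domain: Σ 10^(Lᵢ/10) = 10^(62.9/10) + 10^(92.2/10) + 10^(71.6/10) + 10^(60.6/10) + 10^(91.3/10) = 3.026e+09.
L_total = 10·log₁₀(3.026e+09) = 94.8 dB.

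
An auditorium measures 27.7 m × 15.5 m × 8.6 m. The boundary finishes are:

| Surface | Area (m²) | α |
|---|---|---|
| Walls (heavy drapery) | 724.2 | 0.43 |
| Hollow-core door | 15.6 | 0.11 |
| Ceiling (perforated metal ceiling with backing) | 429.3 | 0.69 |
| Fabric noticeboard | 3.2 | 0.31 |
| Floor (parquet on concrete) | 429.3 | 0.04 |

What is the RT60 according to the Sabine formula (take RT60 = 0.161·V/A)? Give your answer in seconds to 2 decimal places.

0.95 sec

Equivalent absorption area: A = 724.2*0.43 + 15.6*0.11 + 429.3*0.69 + 3.2*0.31 + 429.3*0.04 = 627.503 m².
Volume V = 27.7 × 15.5 × 8.6 = 3692.41 m³.
Sabine: RT60 = 0.161 × 3692.41 / 627.503 = 0.95 s.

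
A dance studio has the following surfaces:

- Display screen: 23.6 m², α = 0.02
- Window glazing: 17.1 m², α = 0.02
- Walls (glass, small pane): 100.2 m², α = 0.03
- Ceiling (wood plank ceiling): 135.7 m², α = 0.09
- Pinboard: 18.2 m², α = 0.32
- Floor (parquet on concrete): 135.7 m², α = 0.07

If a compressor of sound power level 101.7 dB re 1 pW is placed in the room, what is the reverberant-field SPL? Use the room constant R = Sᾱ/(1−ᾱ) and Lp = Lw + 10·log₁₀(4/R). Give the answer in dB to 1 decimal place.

92.4 dB

A = 31.356 sabins; S = 430.5 m².
ᾱ = 0.0728, so room constant R = A/(1−ᾱ) = 33.818 m².
Lp = 101.7 + 10·log₁₀(4/33.818) = 101.7 + (-9.27) = 92.4 dB.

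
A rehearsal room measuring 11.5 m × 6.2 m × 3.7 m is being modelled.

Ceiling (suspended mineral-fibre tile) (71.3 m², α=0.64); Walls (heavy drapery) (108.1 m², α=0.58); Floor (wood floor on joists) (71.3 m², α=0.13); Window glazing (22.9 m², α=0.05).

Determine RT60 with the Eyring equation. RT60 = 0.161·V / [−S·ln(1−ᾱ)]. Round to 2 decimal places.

Total surface area S = 71.3 + 108.1 + 71.3 + 22.9 = 273.6 m².
Absorption A = 71.3·0.64 + 108.1·0.58 + 71.3·0.13 + 22.9·0.05 = 118.744 sabins.
ᾱ = 118.744 / 273.6 = 0.4340.
Eyring denominator: −S ln(1−ᾱ) = 155.723.
V = 11.5 × 6.2 × 3.7 = 263.81 m³.
T = 0.161·V/[−S·ln(1−ᾱ)] = 0.161·263.81/155.723 = 0.27 s.

0.27 seconds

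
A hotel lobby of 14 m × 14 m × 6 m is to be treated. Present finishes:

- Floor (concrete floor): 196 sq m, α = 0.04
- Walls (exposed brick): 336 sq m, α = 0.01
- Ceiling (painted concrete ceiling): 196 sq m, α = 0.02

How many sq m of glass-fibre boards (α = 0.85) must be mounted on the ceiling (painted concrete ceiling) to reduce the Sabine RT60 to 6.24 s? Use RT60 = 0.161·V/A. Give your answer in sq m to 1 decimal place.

A₁ = Σ Sᵢαᵢ = 196·0.04 + 336·0.01 + 196·0.02 = 15.120 sabins.
V = 1176 m³. Target absorption A₂ = 0.161 × 1176 / 6.24 = 30.342 sabins.
ΔA needed = 30.342 − 15.120 = 15.222 sabins.
Each sq m of panel replacing the ceiling (painted concrete ceiling) adds (0.85 − 0.02) = 0.83 sabins.
Area = ΔA/Δα = 15.222/0.83 = 18.3 sq m.

18.3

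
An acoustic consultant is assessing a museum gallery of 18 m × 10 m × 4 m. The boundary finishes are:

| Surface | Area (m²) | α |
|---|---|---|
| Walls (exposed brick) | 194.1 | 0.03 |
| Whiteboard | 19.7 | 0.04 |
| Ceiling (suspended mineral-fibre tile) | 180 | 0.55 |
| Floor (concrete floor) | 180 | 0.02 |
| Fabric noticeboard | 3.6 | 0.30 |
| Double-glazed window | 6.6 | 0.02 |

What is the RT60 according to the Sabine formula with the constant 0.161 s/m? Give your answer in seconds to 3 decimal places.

Total absorption A = 194.1*0.03 + 19.7*0.04 + 180*0.55 + 180*0.02 + 3.6*0.30 + 6.6*0.02
  = 5.823 + 0.788 + 99.000 + 3.600 + 1.080 + 0.132 = 110.423 m² sabins.
Room volume: 720 m³.
Sabine: RT60 = 0.161 × 720 / 110.423 = 1.050 s.

1.050 s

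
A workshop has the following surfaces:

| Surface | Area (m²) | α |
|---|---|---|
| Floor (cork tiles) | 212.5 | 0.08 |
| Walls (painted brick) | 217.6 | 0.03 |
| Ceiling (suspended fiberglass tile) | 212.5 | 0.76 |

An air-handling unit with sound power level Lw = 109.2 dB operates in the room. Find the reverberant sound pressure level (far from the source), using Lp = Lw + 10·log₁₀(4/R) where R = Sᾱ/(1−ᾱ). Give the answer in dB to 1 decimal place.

91.1 dB

A = 185.028 sabins; S = 642.6 m².
ᾱ = 0.2879, so room constant R = A/(1−ᾱ) = 259.834 m².
Lp = 109.2 + 10·log₁₀(4/259.834) = 109.2 + (-18.13) = 91.1 dB.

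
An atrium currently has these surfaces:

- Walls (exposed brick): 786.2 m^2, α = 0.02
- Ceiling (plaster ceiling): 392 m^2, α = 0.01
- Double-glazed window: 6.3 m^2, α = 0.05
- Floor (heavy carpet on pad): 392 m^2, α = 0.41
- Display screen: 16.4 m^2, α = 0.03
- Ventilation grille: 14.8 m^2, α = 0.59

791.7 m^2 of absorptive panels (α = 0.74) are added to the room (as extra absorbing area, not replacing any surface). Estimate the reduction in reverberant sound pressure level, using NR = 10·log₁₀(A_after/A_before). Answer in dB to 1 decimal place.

Equivalent absorption area: A_before = 786.2·0.02 + 392·0.01 + 6.3·0.05 + 392·0.41 + 16.4·0.03 + 14.8·0.59 = 189.903 m^2.
Added absorption = 791.7 × 0.74 = 585.858 sabins.
New total A_after = 775.761 sabins.
NR = 10·log₁₀(775.761/189.903) = 6.1 dB.

6.1 dB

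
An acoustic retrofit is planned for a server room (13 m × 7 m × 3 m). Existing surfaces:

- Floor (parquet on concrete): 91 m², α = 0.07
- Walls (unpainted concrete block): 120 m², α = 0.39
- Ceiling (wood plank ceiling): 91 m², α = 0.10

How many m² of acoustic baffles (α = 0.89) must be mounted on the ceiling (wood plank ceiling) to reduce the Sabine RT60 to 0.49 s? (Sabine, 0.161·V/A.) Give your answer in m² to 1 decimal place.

Summing Sᵢαᵢ: 6.370 + 46.800 + 9.100 → A₁ = 62.270 sabins.
V = 273 m³. Target absorption A₂ = 0.161 × 273 / 0.49 = 89.700 sabins.
Absorption to add: 89.700 − 62.270 = 27.430 sabins.
Each m² of panel replacing the ceiling (wood plank ceiling) adds (0.89 − 0.10) = 0.79 sabins.
Panel area = 27.430 / 0.79 = 34.7 m².

34.7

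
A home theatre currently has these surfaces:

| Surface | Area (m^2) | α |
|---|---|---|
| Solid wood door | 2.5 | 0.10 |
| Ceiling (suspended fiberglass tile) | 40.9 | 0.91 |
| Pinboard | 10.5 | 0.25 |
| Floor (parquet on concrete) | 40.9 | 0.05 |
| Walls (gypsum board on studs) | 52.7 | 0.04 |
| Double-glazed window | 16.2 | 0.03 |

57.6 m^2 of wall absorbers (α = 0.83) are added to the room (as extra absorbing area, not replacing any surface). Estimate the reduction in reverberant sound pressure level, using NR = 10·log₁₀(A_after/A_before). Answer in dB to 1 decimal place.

A_before = Σ Sᵢαᵢ = 2.5×0.10 + 40.9×0.91 + 10.5×0.25 + 40.9×0.05 + 52.7×0.04 + 16.2×0.03 = 44.733 sabins.
Added absorption = 57.6 × 0.83 = 47.808 sabins.
A_after = 44.733 + 47.808 = 92.541 sabins.
Reduction = 10 log₁₀(A_after/A_before) = 10 log₁₀(2.0687) = 3.2 dB.

3.2 dB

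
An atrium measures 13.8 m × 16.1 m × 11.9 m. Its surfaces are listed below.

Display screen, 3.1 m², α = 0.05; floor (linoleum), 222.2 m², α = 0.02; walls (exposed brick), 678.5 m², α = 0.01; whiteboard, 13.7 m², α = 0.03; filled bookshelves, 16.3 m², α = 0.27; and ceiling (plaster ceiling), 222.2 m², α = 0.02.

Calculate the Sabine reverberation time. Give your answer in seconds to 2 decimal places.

20.62 seconds

Summing Sᵢαᵢ: 0.155 + 4.444 + 6.785 + 0.411 + 4.401 + 4.444 → A = 20.640 sabins.
V = 13.8·16.1·11.9 = 2643.942 m³.
T = 0.161 V/A = 0.161·2643.942/20.640 = 20.62 s.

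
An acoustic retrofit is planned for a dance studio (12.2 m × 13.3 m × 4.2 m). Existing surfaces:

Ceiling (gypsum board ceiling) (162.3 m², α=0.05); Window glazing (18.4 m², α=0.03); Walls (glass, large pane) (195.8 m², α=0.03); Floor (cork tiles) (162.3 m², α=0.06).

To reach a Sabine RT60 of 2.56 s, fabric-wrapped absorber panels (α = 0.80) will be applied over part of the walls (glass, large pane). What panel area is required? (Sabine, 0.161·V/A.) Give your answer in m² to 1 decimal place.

24.1

A₁ = Σ Sᵢαᵢ = 162.3×0.05 + 18.4×0.03 + 195.8×0.03 + 162.3×0.06 = 24.279 sabins.
V = 681.492 m³. Target absorption A₂ = 0.161 × 681.492 / 2.56 = 42.859 sabins.
Absorption to add: 42.859 − 24.279 = 18.580 sabins.
Net gain per m²: Δα = 0.80 − 0.03 = 0.77.
Panel area = 18.580 / 0.77 = 24.1 m².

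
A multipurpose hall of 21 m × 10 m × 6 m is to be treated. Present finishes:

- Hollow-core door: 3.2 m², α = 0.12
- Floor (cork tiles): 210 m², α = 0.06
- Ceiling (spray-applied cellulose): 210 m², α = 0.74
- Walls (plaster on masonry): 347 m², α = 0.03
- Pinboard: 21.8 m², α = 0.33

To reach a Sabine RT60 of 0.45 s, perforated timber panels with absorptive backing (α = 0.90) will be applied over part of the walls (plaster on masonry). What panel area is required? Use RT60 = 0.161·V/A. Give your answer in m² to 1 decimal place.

304.4

Summing Sᵢαᵢ: 0.384 + 12.600 + 155.400 + 10.410 + 7.194 → A₁ = 185.988 sabins.
Required A₂ = 0.161·1260/0.45 = 450.800 sabins.
Absorption to add: 450.800 − 185.988 = 264.812 sabins.
Each m² of panel replacing the walls (plaster on masonry) adds (0.90 − 0.03) = 0.87 sabins.
Panel area = 264.812 / 0.87 = 304.4 m².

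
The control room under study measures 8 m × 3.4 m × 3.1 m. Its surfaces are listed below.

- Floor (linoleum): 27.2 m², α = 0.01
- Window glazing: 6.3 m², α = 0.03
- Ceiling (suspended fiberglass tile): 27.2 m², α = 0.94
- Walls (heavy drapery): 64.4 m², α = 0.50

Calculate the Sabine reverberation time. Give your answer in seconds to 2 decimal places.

0.23 s

Equivalent absorption area: A = 27.2×0.01 + 6.3×0.03 + 27.2×0.94 + 64.4×0.50 = 58.229 m².
Volume V = 8 × 3.4 × 3.1 = 84.32 m³.
Sabine: RT60 = 0.161 × 84.32 / 58.229 = 0.23 s.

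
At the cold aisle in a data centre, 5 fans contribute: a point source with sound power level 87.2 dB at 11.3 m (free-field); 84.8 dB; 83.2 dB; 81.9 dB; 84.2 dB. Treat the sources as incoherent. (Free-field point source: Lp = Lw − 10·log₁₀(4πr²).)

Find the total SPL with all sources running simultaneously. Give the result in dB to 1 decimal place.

Source at 11.3 m: Lp = 87.2 − 10·log₁₀(4π·11.3²) = 87.2 − 10·log₁₀(1604.600) = 55.1 dB.
Sum in the linear (power) domain: Σ 10^(Lᵢ/10) = 10^(55.1/10) + 10^(84.8/10) + 10^(83.2/10) + 10^(81.9/10) + 10^(84.2/10) = 9.292e+08.
Combined level = 10 log₁₀(9.292e+08) = 89.7 dB.

89.7 dB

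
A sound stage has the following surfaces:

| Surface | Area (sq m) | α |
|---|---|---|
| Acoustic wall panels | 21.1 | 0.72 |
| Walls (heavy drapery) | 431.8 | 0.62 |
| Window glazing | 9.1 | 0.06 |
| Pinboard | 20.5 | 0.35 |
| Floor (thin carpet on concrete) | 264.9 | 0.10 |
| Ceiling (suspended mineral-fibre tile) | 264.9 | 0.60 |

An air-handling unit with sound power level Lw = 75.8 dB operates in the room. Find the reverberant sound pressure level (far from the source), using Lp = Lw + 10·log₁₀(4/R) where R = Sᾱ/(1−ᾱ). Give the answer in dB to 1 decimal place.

52.3 dB

Σ(Sᵢαᵢ) = 21.1×0.72 + 431.8×0.62 + 9.1×0.06 + 20.5×0.35 + 264.9×0.10 + 264.9×0.60 = 476.059; total area S = 1012.3 sq m.
ᾱ = 0.4703, so room constant R = A/(1−ᾱ) = 898.733 sq m.
Lp = 75.8 + 10·log₁₀(4/898.733) = 75.8 + (-23.52) = 52.3 dB.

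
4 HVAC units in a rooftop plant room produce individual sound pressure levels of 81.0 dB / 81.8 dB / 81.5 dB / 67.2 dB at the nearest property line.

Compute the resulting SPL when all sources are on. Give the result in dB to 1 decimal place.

Σ 10^(Lᵢ/10) = 4.238e+08.
Combined level = 10 log₁₀(4.238e+08) = 86.3 dB.

86.3 dB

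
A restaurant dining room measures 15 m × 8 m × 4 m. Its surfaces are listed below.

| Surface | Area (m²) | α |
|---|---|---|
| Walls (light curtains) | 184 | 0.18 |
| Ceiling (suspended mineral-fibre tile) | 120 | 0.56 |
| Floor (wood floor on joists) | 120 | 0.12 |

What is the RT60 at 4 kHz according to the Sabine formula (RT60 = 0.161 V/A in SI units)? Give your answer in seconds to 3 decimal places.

0.674 sec

Total absorption A = 184·0.18 + 120·0.56 + 120·0.12
  = 33.120 + 67.200 + 14.400 = 114.720 m² sabins.
V = 15·8·4 = 480 m³.
RT60 = 0.161 · V / A = 0.161 × 480 / 114.720 = 0.674 s.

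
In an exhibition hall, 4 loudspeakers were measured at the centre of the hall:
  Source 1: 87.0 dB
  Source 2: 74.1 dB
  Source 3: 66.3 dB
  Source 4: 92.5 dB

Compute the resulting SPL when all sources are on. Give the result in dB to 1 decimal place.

Sum in the linear (power) domain: Σ 10^(Lᵢ/10) = 10^(87.0/10) + 10^(74.1/10) + 10^(66.3/10) + 10^(92.5/10) = 2.309e+09.
Combined level = 10 log₁₀(2.309e+09) = 93.6 dB.

93.6 dB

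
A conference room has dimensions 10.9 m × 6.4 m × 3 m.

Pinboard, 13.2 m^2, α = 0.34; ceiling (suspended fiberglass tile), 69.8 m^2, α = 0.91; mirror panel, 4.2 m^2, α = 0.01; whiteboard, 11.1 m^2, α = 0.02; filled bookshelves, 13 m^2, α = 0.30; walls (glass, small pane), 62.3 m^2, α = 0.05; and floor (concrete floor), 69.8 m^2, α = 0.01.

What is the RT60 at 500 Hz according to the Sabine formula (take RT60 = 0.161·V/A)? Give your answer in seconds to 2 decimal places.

0.44 sec

A = Σ Sᵢαᵢ = 13.2·0.34 + 69.8·0.91 + 4.2·0.01 + 11.1·0.02 + 13·0.30 + 62.3·0.05 + 69.8·0.01 = 75.983 sabins.
V = 10.9·6.4·3 = 209.28 m³.
RT60 = 0.161 · V / A = 0.161 × 209.28 / 75.983 = 0.44 s.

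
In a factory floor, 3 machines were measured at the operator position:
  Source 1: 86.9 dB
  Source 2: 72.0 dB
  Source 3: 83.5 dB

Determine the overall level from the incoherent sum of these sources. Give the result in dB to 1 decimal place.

Converting to relative power and adding: 10^(86.9/10) + 10^(72.0/10) + 10^(83.5/10) = 7.295e+08.
L_total = 10·log₁₀(7.295e+08) = 88.6 dB.

88.6 dB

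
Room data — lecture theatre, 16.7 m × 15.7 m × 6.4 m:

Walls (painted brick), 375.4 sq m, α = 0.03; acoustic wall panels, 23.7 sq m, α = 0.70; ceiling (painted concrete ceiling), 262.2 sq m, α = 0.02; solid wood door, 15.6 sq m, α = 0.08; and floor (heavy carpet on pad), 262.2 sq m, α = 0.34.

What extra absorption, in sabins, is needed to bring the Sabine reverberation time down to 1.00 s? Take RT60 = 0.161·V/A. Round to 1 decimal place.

Summing Sᵢαᵢ: 11.262 + 16.590 + 5.244 + 1.248 + 89.148 → A₁ = 123.492 sabins.
For T = 1.00 s, need A₂ = 0.161·V/T = 0.161·1678.016/1.00 = 270.161 sabins.
Additional absorption ΔA = 270.161 − 123.492 = 146.7 sabins.

146.7 sabins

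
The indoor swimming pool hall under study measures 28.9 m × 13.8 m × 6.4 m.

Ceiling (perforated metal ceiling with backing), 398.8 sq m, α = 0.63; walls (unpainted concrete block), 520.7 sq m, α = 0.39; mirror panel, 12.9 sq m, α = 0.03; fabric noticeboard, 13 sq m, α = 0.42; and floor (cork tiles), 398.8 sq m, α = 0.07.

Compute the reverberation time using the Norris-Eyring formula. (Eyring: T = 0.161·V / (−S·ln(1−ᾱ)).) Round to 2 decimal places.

Total surface area S = 398.8 + 520.7 + 12.9 + 13 + 398.8 = 1344.2 sq m.
Absorption A = 398.8·0.63 + 520.7·0.39 + 12.9·0.03 + 13·0.42 + 398.8·0.07 = 488.080 sabins.
ᾱ = 488.080 / 1344.2 = 0.3631.
−S·ln(1−ᾱ) = −1344.2 × ln(1 − 0.3631) = 606.426.
V = 28.9 × 13.8 × 6.4 = 2552.448 m³.
T = 0.161·V/[−S·ln(1−ᾱ)] = 0.161·2552.448/606.426 = 0.68 s.

0.68 sec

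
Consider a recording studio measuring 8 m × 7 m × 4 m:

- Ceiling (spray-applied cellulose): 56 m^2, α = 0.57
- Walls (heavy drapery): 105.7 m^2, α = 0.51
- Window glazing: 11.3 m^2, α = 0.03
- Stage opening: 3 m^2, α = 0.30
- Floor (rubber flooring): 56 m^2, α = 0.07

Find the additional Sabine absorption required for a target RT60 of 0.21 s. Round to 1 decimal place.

80.7 sabins

Total absorption A₁ = 56*0.57 + 105.7*0.51 + 11.3*0.03 + 3*0.30 + 56*0.07
  = 31.920 + 53.907 + 0.339 + 0.900 + 3.920 = 90.986 m^2 sabins.
For T = 0.21 s, need A₂ = 0.161·V/T = 0.161·224/0.21 = 171.733 sabins.
Additional absorption ΔA = 171.733 − 90.986 = 80.7 sabins.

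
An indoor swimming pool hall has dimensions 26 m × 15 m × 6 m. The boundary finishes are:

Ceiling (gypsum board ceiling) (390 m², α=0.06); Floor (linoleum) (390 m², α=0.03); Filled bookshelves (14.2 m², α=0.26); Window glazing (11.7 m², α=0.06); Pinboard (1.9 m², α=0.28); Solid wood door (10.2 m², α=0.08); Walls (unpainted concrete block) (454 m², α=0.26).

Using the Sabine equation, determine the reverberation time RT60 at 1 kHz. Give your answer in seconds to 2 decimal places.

2.37 sec

Total absorption A = 390×0.06 + 390×0.03 + 14.2×0.26 + 11.7×0.06 + 1.9×0.28 + 10.2×0.08 + 454×0.26
  = 23.400 + 11.700 + 3.692 + 0.702 + 0.532 + 0.816 + 118.040 = 158.882 m² sabins.
V = 26·15·6 = 2340 m³.
RT60 = 0.161 · V / A = 0.161 × 2340 / 158.882 = 2.37 s.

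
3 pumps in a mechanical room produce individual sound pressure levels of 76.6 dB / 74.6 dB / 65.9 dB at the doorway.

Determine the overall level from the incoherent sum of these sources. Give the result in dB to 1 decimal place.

78.9 dB

Σ 10^(Lᵢ/10) = 7.844e+07.
Back to dB: 10·log₁₀ Σ = 78.9 dB.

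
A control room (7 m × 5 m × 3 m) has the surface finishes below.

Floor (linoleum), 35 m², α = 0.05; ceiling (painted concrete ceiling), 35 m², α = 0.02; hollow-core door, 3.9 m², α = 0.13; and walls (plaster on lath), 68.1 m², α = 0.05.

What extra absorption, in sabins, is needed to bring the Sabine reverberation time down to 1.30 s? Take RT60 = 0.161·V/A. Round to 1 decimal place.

6.6 sabins

Summing Sᵢαᵢ: 1.750 + 0.700 + 0.507 + 3.405 → A₁ = 6.362 sabins.
For T = 1.30 s, need A₂ = 0.161·V/T = 0.161·105/1.30 = 13.004 sabins.
Additional absorption ΔA = 13.004 − 6.362 = 6.6 sabins.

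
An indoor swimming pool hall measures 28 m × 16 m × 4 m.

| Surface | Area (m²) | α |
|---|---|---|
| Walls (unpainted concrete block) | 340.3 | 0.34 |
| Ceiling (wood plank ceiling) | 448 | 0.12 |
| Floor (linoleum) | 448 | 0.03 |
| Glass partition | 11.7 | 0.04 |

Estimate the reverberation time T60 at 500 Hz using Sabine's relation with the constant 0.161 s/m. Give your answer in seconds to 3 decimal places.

1.573 seconds

Equivalent absorption area: A = 340.3×0.34 + 448×0.12 + 448×0.03 + 11.7×0.04 = 183.370 m².
V = 28·16·4 = 1792 m³.
RT60 = 0.161 · V / A = 0.161 × 1792 / 183.370 = 1.573 s.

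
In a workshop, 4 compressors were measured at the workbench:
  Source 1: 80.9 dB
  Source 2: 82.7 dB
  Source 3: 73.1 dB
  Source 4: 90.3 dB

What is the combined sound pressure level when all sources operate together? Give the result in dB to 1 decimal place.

91.5 dB

Converting to relative power and adding: 10^(80.9/10) + 10^(82.7/10) + 10^(73.1/10) + 10^(90.3/10) = 1.401e+09.
Back to dB: 10·log₁₀ Σ = 91.5 dB.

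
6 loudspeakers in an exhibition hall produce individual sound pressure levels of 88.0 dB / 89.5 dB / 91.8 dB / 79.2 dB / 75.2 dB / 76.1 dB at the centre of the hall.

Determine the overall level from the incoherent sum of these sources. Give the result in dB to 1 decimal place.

Sum in the linear (power) domain: Σ 10^(Lᵢ/10) = 10^(88.0/10) + 10^(89.5/10) + 10^(91.8/10) + 10^(79.2/10) + 10^(75.2/10) + 10^(76.1/10) = 3.193e+09.
Combined level = 10 log₁₀(3.193e+09) = 95.0 dB.

95.0 dB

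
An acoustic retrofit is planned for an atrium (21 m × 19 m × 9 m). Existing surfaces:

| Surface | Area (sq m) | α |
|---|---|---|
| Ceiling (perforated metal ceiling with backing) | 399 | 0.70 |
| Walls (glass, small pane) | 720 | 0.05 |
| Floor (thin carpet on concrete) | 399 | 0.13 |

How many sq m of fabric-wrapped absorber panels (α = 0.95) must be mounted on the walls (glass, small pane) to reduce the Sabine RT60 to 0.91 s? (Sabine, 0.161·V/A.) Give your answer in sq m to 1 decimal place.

Total absorption A₁ = 399·0.70 + 720·0.05 + 399·0.13
  = 279.300 + 36.000 + 51.870 = 367.170 sq m sabins.
V = 3591 m³. Target absorption A₂ = 0.161 × 3591 / 0.91 = 635.331 sabins.
ΔA needed = 635.331 − 367.170 = 268.161 sabins.
Net gain per sq m: Δα = 0.95 − 0.05 = 0.90.
Panel area = 268.161 / 0.90 = 298.0 sq m.

298.0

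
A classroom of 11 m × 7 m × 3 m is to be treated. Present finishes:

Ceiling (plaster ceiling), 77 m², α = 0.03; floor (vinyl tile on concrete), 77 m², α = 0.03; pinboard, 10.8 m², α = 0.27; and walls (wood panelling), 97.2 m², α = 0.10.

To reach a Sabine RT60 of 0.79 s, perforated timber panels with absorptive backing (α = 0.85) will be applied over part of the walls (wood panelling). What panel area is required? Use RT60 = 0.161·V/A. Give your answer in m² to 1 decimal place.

39.8

Equivalent absorption area: A₁ = 77·0.03 + 77·0.03 + 10.8·0.27 + 97.2·0.10 = 17.256 m².
V = 231 m³. Target absorption A₂ = 0.161 × 231 / 0.79 = 47.077 sabins.
Absorption to add: 47.077 − 17.256 = 29.821 sabins.
Each m² of panel replacing the walls (wood panelling) adds (0.85 − 0.10) = 0.75 sabins.
Panel area = 29.821 / 0.75 = 39.8 m².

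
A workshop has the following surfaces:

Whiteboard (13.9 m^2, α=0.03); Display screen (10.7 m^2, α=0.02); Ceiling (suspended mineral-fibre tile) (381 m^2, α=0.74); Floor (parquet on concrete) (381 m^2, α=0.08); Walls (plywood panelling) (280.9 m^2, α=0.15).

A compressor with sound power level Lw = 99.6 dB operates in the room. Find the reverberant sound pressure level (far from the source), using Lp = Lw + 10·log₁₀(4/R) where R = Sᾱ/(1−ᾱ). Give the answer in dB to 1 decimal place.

78.4 dB

A = 355.186 sabins; S = 1067.5 m^2.
ᾱ = 355.186/1067.5 = 0.3327; R = Sᾱ/(1−ᾱ) = 355.186/(1−0.3327) = 532.273 m^2.
Lp = Lw + 10 log₁₀(4/R) = 99.6 -21.24 = 78.4 dB.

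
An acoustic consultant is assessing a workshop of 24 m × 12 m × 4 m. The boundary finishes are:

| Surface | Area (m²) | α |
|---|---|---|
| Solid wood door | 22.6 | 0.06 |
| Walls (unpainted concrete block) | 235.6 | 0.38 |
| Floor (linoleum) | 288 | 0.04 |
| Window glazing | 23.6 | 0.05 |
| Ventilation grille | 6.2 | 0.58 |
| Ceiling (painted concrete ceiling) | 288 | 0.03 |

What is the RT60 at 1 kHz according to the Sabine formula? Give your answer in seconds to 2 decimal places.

1.60 s

Total absorption A = 22.6*0.06 + 235.6*0.38 + 288*0.04 + 23.6*0.05 + 6.2*0.58 + 288*0.03
  = 1.356 + 89.528 + 11.520 + 1.180 + 3.596 + 8.640 = 115.820 m² sabins.
Volume V = 24 × 12 × 4 = 1152 m³.
RT60 = 0.161 · V / A = 0.161 × 1152 / 115.820 = 1.60 s.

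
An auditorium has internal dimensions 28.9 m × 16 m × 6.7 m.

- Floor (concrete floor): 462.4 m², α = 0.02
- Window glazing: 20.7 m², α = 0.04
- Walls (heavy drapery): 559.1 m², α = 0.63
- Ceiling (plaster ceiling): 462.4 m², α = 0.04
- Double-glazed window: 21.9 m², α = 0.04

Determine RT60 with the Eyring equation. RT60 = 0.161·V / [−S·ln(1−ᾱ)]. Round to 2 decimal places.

S = Σ Sᵢ = 1526.5 m².
Absorption A = 462.4×0.02 + 20.7×0.04 + 559.1×0.63 + 462.4×0.04 + 21.9×0.04 = 381.681 sabins.
Mean coefficient ᾱ = A/S = 0.2500.
Eyring denominator: −S ln(1−ᾱ) = 439.147.
V = 28.9 × 16 × 6.7 = 3098.08 m³.
RT60 = 0.161 × 3098.08 / 439.147 = 1.14 s.

1.14 sec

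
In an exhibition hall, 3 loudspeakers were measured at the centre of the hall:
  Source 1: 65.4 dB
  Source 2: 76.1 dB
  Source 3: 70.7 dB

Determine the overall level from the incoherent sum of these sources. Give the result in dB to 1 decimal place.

Σ 10^(Lᵢ/10) = 5.595e+07.
Combined level = 10 log₁₀(5.595e+07) = 77.5 dB.

77.5 dB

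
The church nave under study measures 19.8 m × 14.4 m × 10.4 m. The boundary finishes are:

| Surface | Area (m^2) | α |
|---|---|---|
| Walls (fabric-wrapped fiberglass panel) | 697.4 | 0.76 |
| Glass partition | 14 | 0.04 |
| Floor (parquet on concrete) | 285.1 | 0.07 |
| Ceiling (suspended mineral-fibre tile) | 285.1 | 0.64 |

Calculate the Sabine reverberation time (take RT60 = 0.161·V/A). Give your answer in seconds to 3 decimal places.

Total absorption A = 697.4·0.76 + 14·0.04 + 285.1·0.07 + 285.1·0.64
  = 530.024 + 0.560 + 19.957 + 182.464 = 733.005 m^2 sabins.
V = 19.8·14.4·10.4 = 2965.248 m³.
T = 0.161 V/A = 0.161·2965.248/733.005 = 0.651 s.

0.651 s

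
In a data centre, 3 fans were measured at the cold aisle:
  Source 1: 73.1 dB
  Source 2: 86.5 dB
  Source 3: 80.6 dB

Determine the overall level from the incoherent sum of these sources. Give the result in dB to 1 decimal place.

Converting to relative power and adding: 10^(73.1/10) + 10^(86.5/10) + 10^(80.6/10) = 5.819e+08.
L_total = 10·log₁₀(5.819e+08) = 87.6 dB.

87.6 dB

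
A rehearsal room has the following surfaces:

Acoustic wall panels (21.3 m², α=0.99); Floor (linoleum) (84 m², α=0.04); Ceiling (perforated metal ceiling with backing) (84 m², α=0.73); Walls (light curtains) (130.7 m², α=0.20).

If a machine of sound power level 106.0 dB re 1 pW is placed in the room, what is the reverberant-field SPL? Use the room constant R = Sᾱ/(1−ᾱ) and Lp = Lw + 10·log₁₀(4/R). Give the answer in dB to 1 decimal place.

89.7 dB

A = 111.907 sabins; S = 320.0 m².
ᾱ = 111.907/320.0 = 0.3497; R = Sᾱ/(1−ᾱ) = 111.907/(1−0.3497) = 172.085 m².
Lp = Lw + 10 log₁₀(4/R) = 106.0 -16.34 = 89.7 dB.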